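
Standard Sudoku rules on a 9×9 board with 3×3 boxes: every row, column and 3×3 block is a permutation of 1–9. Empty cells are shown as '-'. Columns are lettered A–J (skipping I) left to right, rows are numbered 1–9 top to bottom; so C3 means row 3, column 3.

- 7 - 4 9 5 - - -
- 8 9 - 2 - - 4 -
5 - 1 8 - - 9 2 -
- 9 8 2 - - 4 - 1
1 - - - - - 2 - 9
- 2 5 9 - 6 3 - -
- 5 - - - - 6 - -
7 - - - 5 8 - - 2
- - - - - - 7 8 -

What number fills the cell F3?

3

A6 = 4: row 6 has {2,3,5,6,9}; col 1 has {1,5,7}; box has {1,2,5,8,9} → only 4 remains.
H6 = 7: row 6 has {2,3,4,5,6,9}; col 8 has {2,4,8}; box has {1,2,3,4,9} → only 7 remains.
J6 = 8: row 6 has {2,3,4,5,6,7,9}; col 9 has {1,2,9}; box has {1,2,3,4,7,9} → only 8 remains.
G8 = 1: row 8 has {2,5,7,8}; col 7 has {2,3,4,6,7,9}; box has {2,6,7,8} → only 1 remains.
G1 = 8: row 1 has {4,5,7,9}; col 7 has {1,2,3,4,6,7,9}; box has {2,4,9} → only 8 remains.
G2 = 5: row 2 has {2,4,8,9}; col 7 has {1,2,3,4,6,7,8,9}; box has {2,4,8,9} → only 5 remains.
E6 = 1: row 6 has {2,3,4,5,6,7,8,9}; col 5 has {2,5,9}; box has {2,6,9} → only 1 remains.
H1 = 1: in row 1, 1 can only go here (every other open cell in that row sees a 1).
B3 = 4: in row 3, 4 can only go here (every other open cell in that row sees a 4).
H4 = 5: in row 4, 5 can only go here (every other open cell in that row sees a 5).
H5 = 6: row 5 has {1,2,9}; col 8 has {1,2,4,5,7,8}; box has {1,2,3,4,5,7,8,9} → only 6 remains.
B5 = 3: row 5 has {1,2,6,9}; col 2 has {2,4,5,7,8,9}; box has {1,2,4,5,8,9} → only 3 remains.
C5 = 7: row 5 has {1,2,3,6,9}; col 3 has {1,5,8,9}; box has {1,2,3,4,5,8,9} → only 7 remains.
D5 = 5: row 5 has {1,2,3,6,7,9}; col 4 has {2,4,8,9}; box has {1,2,6,9} → only 5 remains.
F5 = 4: row 5 has {1,2,3,5,6,7,9}; col 6 has {5,6,8}; box has {1,2,5,6,9} → only 4 remains.
B8 = 6: row 8 has {1,2,5,7,8}; col 2 has {2,3,4,5,7,8,9}; box has {5,7} → only 6 remains.
D8 = 3: row 8 has {1,2,5,6,7,8}; col 4 has {2,4,5,8,9}; box has {5,8} → only 3 remains.
H8 = 9: row 8 has {1,2,3,5,6,7,8}; col 8 has {1,2,4,5,6,7,8}; box has {1,2,6,7,8} → only 9 remains.
B9 = 1: row 9 has {7,8}; col 2 has {2,3,4,5,6,7,8,9}; box has {5,6,7} → only 1 remains.
D9 = 6: row 9 has {1,7,8}; col 4 has {2,3,4,5,8,9}; box has {3,5,8} → only 6 remains.
E9 = 4: row 9 has {1,6,7,8}; col 5 has {1,2,5,9}; box has {3,5,6,8} → only 4 remains.
A4 = 6: row 4 has {1,2,4,5,8,9}; col 1 has {1,4,5,7}; box has {1,2,3,4,5,7,8,9} → only 6 remains.
E5 = 8: row 5 has {1,2,3,4,5,6,7,9}; col 5 has {1,2,4,5,9}; box has {1,2,4,5,6,9} → only 8 remains.
E7 = 7: row 7 has {5,6}; col 5 has {1,2,4,5,8,9}; box has {3,4,5,6,8} → only 7 remains.
H7 = 3: row 7 has {5,6,7}; col 8 has {1,2,4,5,6,7,8,9}; box has {1,2,6,7,8,9} → only 3 remains.
J7 = 4: row 7 has {3,5,6,7}; col 9 has {1,2,8,9}; box has {1,2,3,6,7,8,9} → only 4 remains.
C8 = 4: row 8 has {1,2,3,5,6,7,8,9}; col 3 has {1,5,7,8,9}; box has {1,5,6,7} → only 4 remains.
J9 = 5: row 9 has {1,4,6,7,8}; col 9 has {1,2,4,8,9}; box has {1,2,3,4,6,7,8,9} → only 5 remains.
A2 = 3: row 2 has {2,4,5,8,9}; col 1 has {1,4,5,6,7}; box has {1,4,5,7,8,9} → only 3 remains.
E4 = 3: row 4 has {1,2,4,5,6,8,9}; col 5 has {1,2,4,5,7,8,9}; box has {1,2,4,5,6,8,9} → only 3 remains.
F4 = 7: row 4 has {1,2,3,4,5,6,8,9}; col 6 has {4,5,6,8}; box has {1,2,3,4,5,6,8,9} → only 7 remains.
C7 = 2: row 7 has {3,4,5,6,7}; col 3 has {1,4,5,7,8,9}; box has {1,4,5,6,7} → only 2 remains.
D7 = 1: row 7 has {2,3,4,5,6,7}; col 4 has {2,3,4,5,6,8,9}; box has {3,4,5,6,7,8} → only 1 remains.
F7 = 9: row 7 has {1,2,3,4,5,6,7}; col 6 has {4,5,6,7,8}; box has {1,3,4,5,6,7,8} → only 9 remains.
A9 = 9: row 9 has {1,4,5,6,7,8}; col 1 has {1,3,4,5,6,7}; box has {1,2,4,5,6,7} → only 9 remains.
C9 = 3: row 9 has {1,4,5,6,7,8,9}; col 3 has {1,2,4,5,7,8,9}; box has {1,2,4,5,6,7,9} → only 3 remains.
F9 = 2: row 9 has {1,3,4,5,6,7,8,9}; col 6 has {4,5,6,7,8,9}; box has {1,3,4,5,6,7,8,9} → only 2 remains.
A1 = 2: row 1 has {1,4,5,7,8,9}; col 1 has {1,3,4,5,6,7,9}; box has {1,3,4,5,7,8,9} → only 2 remains.
C1 = 6: row 1 has {1,2,4,5,7,8,9}; col 3 has {1,2,3,4,5,7,8,9}; box has {1,2,3,4,5,7,8,9} → only 6 remains.
J1 = 3: row 1 has {1,2,4,5,6,7,8,9}; col 9 has {1,2,4,5,8,9}; box has {1,2,4,5,8,9} → only 3 remains.
D2 = 7: row 2 has {2,3,4,5,8,9}; col 4 has {1,2,3,4,5,6,8,9}; box has {2,4,5,8,9} → only 7 remains.
F2 = 1: row 2 has {2,3,4,5,7,8,9}; col 6 has {2,4,5,6,7,8,9}; box has {2,4,5,7,8,9} → only 1 remains.
J2 = 6: row 2 has {1,2,3,4,5,7,8,9}; col 9 has {1,2,3,4,5,8,9}; box has {1,2,3,4,5,8,9} → only 6 remains.
E3 = 6: row 3 has {1,2,4,5,8,9}; col 5 has {1,2,3,4,5,7,8,9}; box has {1,2,4,5,7,8,9} → only 6 remains.
F3 = 3: row 3 has {1,2,4,5,6,8,9}; col 6 has {1,2,4,5,6,7,8,9}; box has {1,2,4,5,6,7,8,9} → only 3 remains.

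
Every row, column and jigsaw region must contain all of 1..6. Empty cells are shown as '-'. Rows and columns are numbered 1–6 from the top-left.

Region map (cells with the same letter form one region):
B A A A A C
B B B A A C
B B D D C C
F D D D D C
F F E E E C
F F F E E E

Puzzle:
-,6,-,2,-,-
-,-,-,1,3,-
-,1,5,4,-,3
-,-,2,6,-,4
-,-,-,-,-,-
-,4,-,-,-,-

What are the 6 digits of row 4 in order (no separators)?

532614

row 1, column 3 = 4: row 1 has {2,6}; col 3 has {2,5}; region has {1,2,3,6} → only 4 remains.
row 1, column 5 = 5: row 1 has {2,4,6}; col 5 has {3}; region has {1,2,3,4,6} → only 5 remains.
row 1, column 6 = 1: row 1 has {2,4,5,6}; col 6 has {3,4}; region has {3,4} → only 1 remains.
row 2, column 3 = 6: row 2 has {1,3}; col 3 has {2,4,5}; region has {1} → only 6 remains.
row 3, column 1 = 2: row 3 has {1,3,4,5}; col 1 has {}; region has {1,6} → only 2 remains.
row 3, column 5 = 6: row 3 has {1,2,3,4,5}; col 5 has {3,5}; region has {1,3,4} → only 6 remains.
row 4, column 2 = 3: row 4 has {2,4,6}; col 2 has {1,4,6}; region has {2,4,5,6} → only 3 remains.
row 4, column 5 = 1: row 4 has {2,3,4,6}; col 5 has {3,5,6}; region has {2,3,4,5,6} → only 1 remains.
row 6, column 5 = 2: row 6 has {4}; col 5 has {1,3,5,6}; region has {} → only 2 remains.
row 1, column 1 = 3: row 1 has {1,2,4,5,6}; col 1 has {2}; region has {1,2,6} → only 3 remains.
row 2, column 2 = 5: row 2 has {1,3,6}; col 2 has {1,3,4,6}; region has {1,2,3,6} → only 5 remains.
row 2, column 6 = 2: row 2 has {1,3,5,6}; col 6 has {1,3,4}; region has {1,3,4,6} → only 2 remains.
row 4, column 1 = 5: row 4 has {1,2,3,4,6}; col 1 has {2,3}; region has {4} → only 5 remains.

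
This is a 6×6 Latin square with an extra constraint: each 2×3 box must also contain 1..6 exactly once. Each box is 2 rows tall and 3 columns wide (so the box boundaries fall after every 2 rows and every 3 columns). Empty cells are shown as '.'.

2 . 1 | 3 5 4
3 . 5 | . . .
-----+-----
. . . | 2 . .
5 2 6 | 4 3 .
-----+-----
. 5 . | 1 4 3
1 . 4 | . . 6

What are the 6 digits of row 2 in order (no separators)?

345612

r1c2 = 6 (sole candidate).
r2c2 = 4: row 2 has {3,5}; col 2 has {2,5,6}; box has {1,2,3,5,6} → only 4 remains.
r2c4 = 6: row 2 has {3,4,5}; col 4 has {1,2,3,4}; box has {3,4,5} → only 6 remains.
r3c1 = 4 (sole candidate).
r3c3 = 3 (sole candidate).
r4c6 = 1 (sole candidate).
r5c1 = 6 (sole candidate).
r5c3 = 2 (sole candidate).
r6c2 = 3 (sole candidate).
r6c4 = 5 (sole candidate).
r6c5 = 2 (sole candidate).
r2c5 = 1: row 2 has {3,4,5,6}; col 5 has {2,3,4,5}; box has {3,4,5,6} → only 1 remains.
r2c6 = 2: row 2 has {1,3,4,5,6}; col 6 has {1,3,4,6}; box has {1,3,4,5,6} → only 2 remains.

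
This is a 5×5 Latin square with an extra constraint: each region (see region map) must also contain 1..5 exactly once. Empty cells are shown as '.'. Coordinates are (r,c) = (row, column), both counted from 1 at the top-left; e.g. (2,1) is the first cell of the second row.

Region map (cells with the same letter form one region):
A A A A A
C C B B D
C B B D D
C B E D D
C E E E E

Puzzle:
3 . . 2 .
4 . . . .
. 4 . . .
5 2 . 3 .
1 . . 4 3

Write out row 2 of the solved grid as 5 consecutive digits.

43512

(2,2) = 3: row 2 has {4}; col 2 has {2,4}; region has {1,4,5} → only 3 remains.
(3,1) = 2 (sole candidate).
(4,3) = 1 (sole candidate).
(4,5) = 4 (sole candidate).
(5,2) = 5 (sole candidate).
(5,3) = 2 (sole candidate).
(1,2) = 1 (sole candidate).
(1,5) = 5 (sole candidate).
(2,3) = 5: row 2 has {3,4}; col 3 has {1,2}; region has {2,4} → only 5 remains.
(2,4) = 1: row 2 has {3,4,5}; col 4 has {2,3,4}; region has {2,4,5} → only 1 remains.
(2,5) = 2: row 2 has {1,3,4,5}; col 5 has {3,4,5}; region has {3,4} → only 2 remains.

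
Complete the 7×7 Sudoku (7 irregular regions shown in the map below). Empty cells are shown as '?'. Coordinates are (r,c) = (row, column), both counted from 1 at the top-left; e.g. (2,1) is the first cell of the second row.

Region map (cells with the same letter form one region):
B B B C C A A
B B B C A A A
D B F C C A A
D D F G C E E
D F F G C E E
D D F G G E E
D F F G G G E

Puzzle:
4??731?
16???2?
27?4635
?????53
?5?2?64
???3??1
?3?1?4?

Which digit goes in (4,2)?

(1,2) = 2: row 1 has {1,3,4,7}; col 2 has {3,5,6,7}; region has {1,4,6,7} → only 2 remains.
(1,3) = 5: row 1 has {1,2,3,4,7}; col 3 has {}; region has {1,2,4,6,7} → only 5 remains.
(1,7) = 6: row 1 has {1,2,3,4,5,7}; col 7 has {1,3,4,5}; region has {1,2,3,5} → only 6 remains.
(2,3) = 3: row 2 has {1,2,6}; col 3 has {5}; region has {1,2,4,5,6,7} → only 3 remains.
(2,4) = 5: row 2 has {1,2,3,6}; col 4 has {1,2,3,4,7}; region has {3,4,6,7} → only 5 remains.
(2,7) = 7: row 2 has {1,2,3,5,6}; col 7 has {1,3,4,5,6}; region has {1,2,3,5,6} → only 7 remains.
(3,3) = 1: row 3 has {2,3,4,5,6,7}; col 3 has {3,5}; region has {3,5} → only 1 remains.
(4,4) = 6: row 4 has {3,5}; col 4 has {1,2,3,4,5,7}; region has {1,2,3,4} → only 6 remains.
(5,3) = 7: row 5 has {2,4,5,6}; col 3 has {1,3,5}; region has {1,3,5} → only 7 remains.
(5,5) = 1: row 5 has {2,4,5,6,7}; col 5 has {3,6}; region has {3,4,5,6,7} → only 1 remains.
(6,2) = 4: row 6 has {1,3}; col 2 has {2,3,5,6,7}; region has {2} → only 4 remains.
(6,6) = 7: row 6 has {1,3,4}; col 6 has {1,2,3,4,5,6}; region has {1,3,4,5,6} → only 7 remains.
(7,7) = 2: row 7 has {1,3,4}; col 7 has {1,3,4,5,6,7}; region has {1,3,4,5,6,7} → only 2 remains.
(2,5) = 4: row 2 has {1,2,3,5,6,7}; col 5 has {1,3,6}; region has {1,2,3,5,6,7} → only 4 remains.
(4,1) = 7: row 4 has {3,5,6}; col 1 has {1,2,4}; region has {2,4} → only 7 remains.
(4,2) = 1: row 4 has {3,5,6,7}; col 2 has {2,3,4,5,6,7}; region has {2,4,7} → only 1 remains.

1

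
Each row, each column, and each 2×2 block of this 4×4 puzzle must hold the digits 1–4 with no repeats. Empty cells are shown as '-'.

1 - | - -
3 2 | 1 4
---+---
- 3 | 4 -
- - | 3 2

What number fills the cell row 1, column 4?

row 1, column 2 = 4 (sole candidate).
row 1, column 3 = 2 (sole candidate).
row 1, column 4 = 3: row 1 has {1,2,4}; col 4 has {2,4}; box has {1,2,4} → only 3 remains.

3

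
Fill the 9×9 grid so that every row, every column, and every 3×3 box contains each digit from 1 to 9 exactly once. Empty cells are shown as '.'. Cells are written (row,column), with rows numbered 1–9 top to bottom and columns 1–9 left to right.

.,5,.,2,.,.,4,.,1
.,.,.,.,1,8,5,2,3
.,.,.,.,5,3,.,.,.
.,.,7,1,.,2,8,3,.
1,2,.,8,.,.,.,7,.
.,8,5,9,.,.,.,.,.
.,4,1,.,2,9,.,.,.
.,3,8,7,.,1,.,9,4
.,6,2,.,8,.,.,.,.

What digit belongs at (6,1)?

3

(4,2) = 9: row 4 has {1,2,3,7,8}; col 2 has {2,3,4,5,6,8}; box has {1,2,5,7,8} → only 9 remains.
(8,1) = 5: row 8 has {1,3,4,7,8,9}; col 1 has {1}; box has {1,2,3,4,6,8} → only 5 remains.
(8,5) = 6: row 8 has {1,3,4,5,7,8,9}; col 5 has {1,2,5,8}; box has {1,2,7,8,9} → only 6 remains.
(8,7) = 2: row 8 has {1,3,4,5,6,7,8,9}; col 7 has {4,5,8}; box has {4,9} → only 2 remains.
(2,2) = 7: row 2 has {1,2,3,5,8}; col 2 has {2,3,4,5,6,8,9}; box has {5} → only 7 remains.
(3,2) = 1: row 3 has {3,5}; col 2 has {2,3,4,5,6,7,8,9}; box has {5,7} → only 1 remains.
(4,5) = 4: row 4 has {1,2,3,7,8,9}; col 5 has {1,2,5,6,8}; box has {1,2,8,9} → only 4 remains.
(5,5) = 3: row 5 has {1,2,7,8}; col 5 has {1,2,4,5,6,8}; box has {1,2,4,8,9} → only 3 remains.
(6,5) = 7: row 6 has {5,8,9}; col 5 has {1,2,3,4,5,6,8}; box has {1,2,3,4,8,9} → only 7 remains.
(6,6) = 6: row 6 has {5,7,8,9}; col 6 has {1,2,3,8,9}; box has {1,2,3,4,7,8,9} → only 6 remains.
(6,7) = 1: row 6 has {5,6,7,8,9}; col 7 has {2,4,5,8}; box has {3,7,8} → only 1 remains.
(6,8) = 4: row 6 has {1,5,6,7,8,9}; col 8 has {2,3,7,9}; box has {1,3,7,8} → only 4 remains.
(6,9) = 2: row 6 has {1,4,5,6,7,8,9}; col 9 has {1,3,4}; box has {1,3,4,7,8} → only 2 remains.
(7,1) = 7: row 7 has {1,2,4,9}; col 1 has {1,5}; box has {1,2,3,4,5,6,8} → only 7 remains.
(9,1) = 9: row 9 has {2,6,8}; col 1 has {1,5,7}; box has {1,2,3,4,5,6,7,8} → only 9 remains.
(1,5) = 9: row 1 has {1,2,4,5}; col 5 has {1,2,3,4,5,6,7,8}; box has {1,2,3,5,8} → only 9 remains.
(1,6) = 7: row 1 has {1,2,4,5,9}; col 6 has {1,2,3,6,8,9}; box has {1,2,3,5,8,9} → only 7 remains.
(4,1) = 6: row 4 has {1,2,3,4,7,8,9}; col 1 has {1,5,7,9}; box has {1,2,5,7,8,9} → only 6 remains.
(4,9) = 5: row 4 has {1,2,3,4,6,7,8,9}; col 9 has {1,2,3,4}; box has {1,2,3,4,7,8} → only 5 remains.
(5,3) = 4: row 5 has {1,2,3,7,8}; col 3 has {1,2,5,7,8}; box has {1,2,5,6,7,8,9} → only 4 remains.
(5,6) = 5: row 5 has {1,2,3,4,7,8}; col 6 has {1,2,3,6,7,8,9}; box has {1,2,3,4,6,7,8,9} → only 5 remains.
(6,1) = 3: row 6 has {1,2,4,5,6,7,8,9}; col 1 has {1,5,6,7,9}; box has {1,2,4,5,6,7,8,9} → only 3 remains.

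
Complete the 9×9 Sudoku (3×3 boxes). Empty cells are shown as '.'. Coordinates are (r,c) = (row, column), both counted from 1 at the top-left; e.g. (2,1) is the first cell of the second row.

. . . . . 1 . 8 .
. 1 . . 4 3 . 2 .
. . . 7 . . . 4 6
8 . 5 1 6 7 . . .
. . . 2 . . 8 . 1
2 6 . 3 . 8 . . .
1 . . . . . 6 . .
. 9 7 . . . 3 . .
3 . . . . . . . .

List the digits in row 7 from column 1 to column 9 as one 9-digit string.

(3,7) = 1: in row 3, 1 can only go here (every other open cell in that row sees a 1).
(5,8) = 6: in row 5, 6 can only go here (every other open cell in that row sees a 6).
(6,3) = 1: in row 6, 1 can only go here (every other open cell in that row sees a 1).
(7,5) = 3: in row 7, 3 can only go here (every other open cell in that row sees a 3).
(9,5) = 7: in column 5, 7 can only go here (every other open cell in that column sees a 7).
(9,8) = 1: in row 9, 1 can only go here (every other open cell in that row sees a 1).
(8,8) = 5: row 8 has {3,7,9}; col 8 has {1,2,4,6,8}; box has {1,3,6} → only 5 remains.
(8,5) = 1: in row 8, 1 can only go here (every other open cell in that row sees a 1).
(3,5) = 8: in column 5, 8 can only go here (every other open cell in that column sees an 8).
(2,3) = 8: in row 2, 8 can only go here (every other open cell in that row sees an 8).
(1,5) = 2: in column 5, 2 can only go here (every other open cell in that column sees a 2).
(4,8) = 3: in column 8, 3 can only go here (every other open cell in that column sees a 3).
(4,2) = 4: row 4 has {1,3,5,6,7,8}; col 2 has {1,6,9}; box has {1,2,5,6,8} → only 4 remains.
(5,6) = 4: in row 5, 4 can only go here (every other open cell in that row sees a 4).
(5,5) = 5: in row 5, 5 can only go here (every other open cell in that row sees a 5).
(6,5) = 9: row 6 has {1,2,3,6,8}; col 5 has {1,2,3,4,5,6,7,8}; box has {1,2,3,4,5,6,7,8} → only 9 remains.
(6,8) = 7: row 6 has {1,2,3,6,8,9}; col 8 has {1,2,3,4,5,6,8}; box has {1,3,6,8} → only 7 remains.
(7,8) = 9: row 7 has {1,3,6}; col 8 has {1,2,3,4,5,6,7,8}; box has {1,3,5,6} → only 9 remains.
(7,9) = 7: in row 7, 7 can only go here (every other open cell in that row sees a 7).
(1,9) = 3: in column 9, 3 can only go here (every other open cell in that column sees a 3).
Singles propagation stalls; (7,3) is still open with candidates {2,4}.
  Try (7,3) = 4: this forces (8,1)=6, (8,6)=2, (9,3)=2; then row 7 has no cell left for 2 — contradiction.
So (7,3) = 2.
(7,6) = 5: row 7 has {1,2,3,6,7,9}; col 6 has {1,3,4,7,8}; box has {1,3,7} → only 5 remains.
(3,6) = 9 (sole candidate).
(7,2) = 8: row 7 has {1,2,3,5,6,7,9}; col 2 has {1,4,6,9}; box has {1,2,3,7,9} → only 8 remains.
(7,4) = 4: row 7 has {1,2,3,5,6,7,8,9}; col 4 has {1,2,3,7}; box has {1,3,5,7} → only 4 remains.

182435697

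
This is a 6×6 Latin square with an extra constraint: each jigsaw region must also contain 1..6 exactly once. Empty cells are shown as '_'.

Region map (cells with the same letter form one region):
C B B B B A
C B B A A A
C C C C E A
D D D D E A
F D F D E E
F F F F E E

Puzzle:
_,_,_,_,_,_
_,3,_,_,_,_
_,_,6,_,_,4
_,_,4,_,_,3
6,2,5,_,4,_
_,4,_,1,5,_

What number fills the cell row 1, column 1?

3

row 5, column 4 = 3: row 5 has {2,4,5,6}; col 4 has {1}; region has {2,4} → only 3 remains.
row 5, column 6 = 1: row 5 has {2,3,4,5,6}; col 6 has {3,4}; region has {4,5} → only 1 remains.
row 1, column 1 = 3: in row 1, 3 can only go here (every other open cell in that row sees a 3).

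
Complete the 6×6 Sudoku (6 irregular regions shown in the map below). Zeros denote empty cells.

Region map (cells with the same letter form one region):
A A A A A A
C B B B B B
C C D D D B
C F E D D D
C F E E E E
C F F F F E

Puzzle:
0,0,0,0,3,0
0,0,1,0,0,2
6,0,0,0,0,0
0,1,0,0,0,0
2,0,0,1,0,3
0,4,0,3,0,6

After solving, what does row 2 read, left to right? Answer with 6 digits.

row 3, column 5 = 1: in row 3, 1 can only go here (every other open cell in that row sees a 1).
row 4, column 1 = 3: in row 4, 3 can only go here (every other open cell in that row sees a 3).
row 3, column 2 = 5: row 3 has {1,6}; col 2 has {1,4}; region has {2,3,6} → only 5 remains.
row 3, column 6 = 4: row 3 has {1,5,6}; col 6 has {2,3,6}; region has {1,2} → only 4 remains.
row 4, column 6 = 5: row 4 has {1,3}; col 6 has {2,3,4,6}; region has {1} → only 5 remains.
row 5, column 2 = 6: row 5 has {1,2,3}; col 2 has {1,4,5}; region has {1,3,4} → only 6 remains.
row 6, column 1 = 1: row 6 has {3,4,6}; col 1 has {2,3,6}; region has {2,3,5,6} → only 1 remains.
row 1, column 2 = 2: row 1 has {3}; col 2 has {1,4,5,6}; region has {3} → only 2 remains.
row 1, column 6 = 1: row 1 has {2,3}; col 6 has {2,3,4,5,6}; region has {2,3} → only 1 remains.
row 2, column 1 = 4: row 2 has {1,2}; col 1 has {1,2,3,6}; region has {1,2,3,5,6} → only 4 remains.
row 2, column 2 = 3: row 2 has {1,2,4}; col 2 has {1,2,4,5,6}; region has {1,2,4} → only 3 remains.
row 3, column 4 = 2: row 3 has {1,4,5,6}; col 4 has {1,3}; region has {1,5} → only 2 remains.
row 1, column 1 = 5: row 1 has {1,2,3}; col 1 has {1,2,3,4,6}; region has {1,2,3} → only 5 remains.
row 3, column 3 = 3: row 3 has {1,2,4,5,6}; col 3 has {1}; region has {1,2,5} → only 3 remains.
row 4, column 3 = 2: in row 4, 2 can only go here (every other open cell in that row sees a 2).
row 6, column 3 = 5: row 6 has {1,3,4,6}; col 3 has {1,2,3}; region has {1,3,4,6} → only 5 remains.
row 6, column 5 = 2: row 6 has {1,3,4,5,6}; col 5 has {1,3}; region has {1,3,4,5,6} → only 2 remains.
row 5, column 3 = 4: row 5 has {1,2,3,6}; col 3 has {1,2,3,5}; region has {1,2,3,6} → only 4 remains.
row 5, column 5 = 5: row 5 has {1,2,3,4,6}; col 5 has {1,2,3}; region has {1,2,3,4,6} → only 5 remains.
row 1, column 3 = 6: row 1 has {1,2,3,5}; col 3 has {1,2,3,4,5}; region has {1,2,3,5} → only 6 remains.
row 1, column 4 = 4: row 1 has {1,2,3,5,6}; col 4 has {1,2,3}; region has {1,2,3,5,6} → only 4 remains.
row 2, column 5 = 6: row 2 has {1,2,3,4}; col 5 has {1,2,3,5}; region has {1,2,3,4} → only 6 remains.
row 4, column 4 = 6: row 4 has {1,2,3,5}; col 4 has {1,2,3,4}; region has {1,2,3,5} → only 6 remains.
row 4, column 5 = 4: row 4 has {1,2,3,5,6}; col 5 has {1,2,3,5,6}; region has {1,2,3,5,6} → only 4 remains.
row 2, column 4 = 5: row 2 has {1,2,3,4,6}; col 4 has {1,2,3,4,6}; region has {1,2,3,4,6} → only 5 remains.

431562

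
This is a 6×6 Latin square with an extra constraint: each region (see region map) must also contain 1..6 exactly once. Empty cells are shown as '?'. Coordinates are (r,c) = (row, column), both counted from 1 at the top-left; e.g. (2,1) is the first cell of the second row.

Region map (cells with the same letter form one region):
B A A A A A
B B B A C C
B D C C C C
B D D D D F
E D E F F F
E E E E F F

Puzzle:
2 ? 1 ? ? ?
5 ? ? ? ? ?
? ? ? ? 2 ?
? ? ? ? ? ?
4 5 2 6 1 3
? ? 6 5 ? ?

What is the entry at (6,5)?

4

(6,5) = 4: row 6 has {5,6}; col 5 has {1,2}; region has {1,3,6} → only 4 remains.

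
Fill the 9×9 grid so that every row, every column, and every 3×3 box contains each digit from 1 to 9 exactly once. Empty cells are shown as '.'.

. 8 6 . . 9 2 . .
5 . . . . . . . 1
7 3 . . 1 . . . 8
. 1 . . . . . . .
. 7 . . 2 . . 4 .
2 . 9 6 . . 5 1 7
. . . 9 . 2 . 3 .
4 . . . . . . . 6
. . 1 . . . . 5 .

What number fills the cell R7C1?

8

R1C1 = 1 (sole candidate).
R1C8 = 7 (sole candidate).
R6C2 = 4 (sole candidate).
R7C9 = 4 (sole candidate).
R7C7 = 1 (hidden single in row 7).
R9C1 = 9 (hidden single in column 1).
R9C9 = 2 (sole candidate).
R9C2 = 6 (sole candidate).
R7C1 = 8: row 7 has {1,2,3,4,9}; col 1 has {1,2,4,5,7,9}; box has {1,4,6,9} → only 8 remains.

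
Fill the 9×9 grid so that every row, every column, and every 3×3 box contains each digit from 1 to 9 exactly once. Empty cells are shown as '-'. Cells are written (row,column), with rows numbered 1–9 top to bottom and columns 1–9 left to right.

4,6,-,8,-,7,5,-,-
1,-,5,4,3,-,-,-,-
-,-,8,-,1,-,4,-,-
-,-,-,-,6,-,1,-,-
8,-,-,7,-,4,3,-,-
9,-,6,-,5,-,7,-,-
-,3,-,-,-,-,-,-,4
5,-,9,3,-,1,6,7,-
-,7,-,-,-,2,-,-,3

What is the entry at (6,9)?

(9,1) = 6 (sole candidate).
(7,1) = 2 (sole candidate).
(7,3) = 1 (sole candidate).
(9,3) = 4 (sole candidate).
(5,3) = 2 (sole candidate).
(5,5) = 9 (sole candidate).
(8,2) = 8 (sole candidate).
(8,5) = 4 (sole candidate).
(8,9) = 2 (sole candidate).
(9,5) = 8 (sole candidate).
(9,7) = 9 (sole candidate).
(1,3) = 3 (sole candidate).
(1,5) = 2 (sole candidate).
(3,1) = 7 (sole candidate).
(4,1) = 3 (sole candidate).
(4,3) = 7 (sole candidate).
(4,4) = 2 (sole candidate).
(4,6) = 8 (sole candidate).
(6,4) = 1 (sole candidate).
(6,6) = 3 (sole candidate).
(6,9) = 8: row 6 has {1,3,5,6,7,9}; col 9 has {2,3,4}; box has {1,3,7} → only 8 remains.

8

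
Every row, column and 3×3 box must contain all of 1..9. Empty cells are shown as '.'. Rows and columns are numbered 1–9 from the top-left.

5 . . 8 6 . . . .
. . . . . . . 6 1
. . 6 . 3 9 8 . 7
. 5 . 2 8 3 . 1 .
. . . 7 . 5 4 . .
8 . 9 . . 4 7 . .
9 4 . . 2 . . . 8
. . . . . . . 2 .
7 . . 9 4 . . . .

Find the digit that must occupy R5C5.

9

R6C5 = 1: row 6 has {4,7,8,9}; col 5 has {2,3,4,6,8}; box has {2,3,4,5,7,8} → only 1 remains.
R5C5 = 9: row 5 has {4,5,7}; col 5 has {1,2,3,4,6,8}; box has {1,2,3,4,5,7,8} → only 9 remains.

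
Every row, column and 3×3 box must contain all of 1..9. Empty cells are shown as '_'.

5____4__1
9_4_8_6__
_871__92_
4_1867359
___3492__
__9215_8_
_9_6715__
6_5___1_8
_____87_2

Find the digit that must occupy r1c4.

9

r1c7 = 8: row 1 has {1,4,5}; col 7 has {1,2,3,5,6,7,9}; box has {1,2,6,9} → only 8 remains.
r3c1 = 3: row 3 has {1,2,7,8,9}; col 1 has {4,5,6,9}; box has {4,5,7,8,9} → only 3 remains.
r3c5 = 5: row 3 has {1,2,3,7,8,9}; col 5 has {1,4,6,7,8}; box has {1,4,8} → only 5 remains.
r3c6 = 6: row 3 has {1,2,3,5,7,8,9}; col 6 has {1,4,5,7,8,9}; box has {1,4,5,8} → only 6 remains.
r3c9 = 4: row 3 has {1,2,3,5,6,7,8,9}; col 9 has {1,2,8,9}; box has {1,2,6,8,9} → only 4 remains.
r4c2 = 2: row 4 has {1,3,4,5,6,7,8,9}; col 2 has {8,9}; box has {1,4,9} → only 2 remains.
r6c1 = 7: row 6 has {1,2,5,8,9}; col 1 has {3,4,5,6,9}; box has {1,2,4,9} → only 7 remains.
r6c7 = 4: row 6 has {1,2,5,7,8,9}; col 7 has {1,2,3,5,6,7,8,9}; box has {2,3,5,8,9} → only 4 remains.
r6c9 = 6: row 6 has {1,2,4,5,7,8,9}; col 9 has {1,2,4,8,9}; box has {2,3,4,5,8,9} → only 6 remains.
r7c9 = 3: row 7 has {1,5,6,7,9}; col 9 has {1,2,4,6,8,9}; box has {1,2,5,7,8} → only 3 remains.
r9c1 = 1: row 9 has {2,7,8}; col 1 has {3,4,5,6,7,9}; box has {5,6,9} → only 1 remains.
r9c3 = 3: row 9 has {1,2,7,8}; col 3 has {1,4,5,7,9}; box has {1,5,6,9} → only 3 remains.
r9c5 = 9: row 9 has {1,2,3,7,8}; col 5 has {1,4,5,6,7,8}; box has {1,6,7,8} → only 9 remains.
r1c2 = 6: row 1 has {1,4,5,8}; col 2 has {2,8,9}; box has {3,4,5,7,8,9} → only 6 remains.
r1c3 = 2: row 1 has {1,4,5,6,8}; col 3 has {1,3,4,5,7,9}; box has {3,4,5,6,7,8,9} → only 2 remains.
r1c5 = 3: row 1 has {1,2,4,5,6,8}; col 5 has {1,4,5,6,7,8,9}; box has {1,4,5,6,8} → only 3 remains.
r1c8 = 7: row 1 has {1,2,3,4,5,6,8}; col 8 has {2,5,8}; box has {1,2,4,6,8,9} → only 7 remains.
r2c2 = 1: row 2 has {4,6,8,9}; col 2 has {2,6,8,9}; box has {2,3,4,5,6,7,8,9} → only 1 remains.
r2c4 = 7: row 2 has {1,4,6,8,9}; col 4 has {1,2,3,6,8}; box has {1,3,4,5,6,8} → only 7 remains.
r2c6 = 2: row 2 has {1,4,6,7,8,9}; col 6 has {1,4,5,6,7,8,9}; box has {1,3,4,5,6,7,8} → only 2 remains.
r2c8 = 3: row 2 has {1,2,4,6,7,8,9}; col 8 has {2,5,7,8}; box has {1,2,4,6,7,8,9} → only 3 remains.
r2c9 = 5: row 2 has {1,2,3,4,6,7,8,9}; col 9 has {1,2,3,4,6,8,9}; box has {1,2,3,4,6,7,8,9} → only 5 remains.
r5c1 = 8: row 5 has {2,3,4,9}; col 1 has {1,3,4,5,6,7,9}; box has {1,2,4,7,9} → only 8 remains.
r5c2 = 5: row 5 has {2,3,4,8,9}; col 2 has {1,2,6,8,9}; box has {1,2,4,7,8,9} → only 5 remains.
r5c3 = 6: row 5 has {2,3,4,5,8,9}; col 3 has {1,2,3,4,5,7,9}; box has {1,2,4,5,7,8,9} → only 6 remains.
r5c8 = 1: row 5 has {2,3,4,5,6,8,9}; col 8 has {2,3,5,7,8}; box has {2,3,4,5,6,8,9} → only 1 remains.
r5c9 = 7: row 5 has {1,2,3,4,5,6,8,9}; col 9 has {1,2,3,4,5,6,8,9}; box has {1,2,3,4,5,6,8,9} → only 7 remains.
r6c2 = 3: row 6 has {1,2,4,5,6,7,8,9}; col 2 has {1,2,5,6,8,9}; box has {1,2,4,5,6,7,8,9} → only 3 remains.
r7c1 = 2: row 7 has {1,3,5,6,7,9}; col 1 has {1,3,4,5,6,7,8,9}; box has {1,3,5,6,9} → only 2 remains.
r7c3 = 8: row 7 has {1,2,3,5,6,7,9}; col 3 has {1,2,3,4,5,6,7,9}; box has {1,2,3,5,6,9} → only 8 remains.
r7c8 = 4: row 7 has {1,2,3,5,6,7,8,9}; col 8 has {1,2,3,5,7,8}; box has {1,2,3,5,7,8} → only 4 remains.
r8c4 = 4: row 8 has {1,5,6,8}; col 4 has {1,2,3,6,7,8}; box has {1,6,7,8,9} → only 4 remains.
r8c5 = 2: row 8 has {1,4,5,6,8}; col 5 has {1,3,4,5,6,7,8,9}; box has {1,4,6,7,8,9} → only 2 remains.
r8c6 = 3: row 8 has {1,2,4,5,6,8}; col 6 has {1,2,4,5,6,7,8,9}; box has {1,2,4,6,7,8,9} → only 3 remains.
r8c8 = 9: row 8 has {1,2,3,4,5,6,8}; col 8 has {1,2,3,4,5,7,8}; box has {1,2,3,4,5,7,8} → only 9 remains.
r9c2 = 4: row 9 has {1,2,3,7,8,9}; col 2 has {1,2,3,5,6,8,9}; box has {1,2,3,5,6,8,9} → only 4 remains.
r9c4 = 5: row 9 has {1,2,3,4,7,8,9}; col 4 has {1,2,3,4,6,7,8}; box has {1,2,3,4,6,7,8,9} → only 5 remains.
r9c8 = 6: row 9 has {1,2,3,4,5,7,8,9}; col 8 has {1,2,3,4,5,7,8,9}; box has {1,2,3,4,5,7,8,9} → only 6 remains.
r1c4 = 9: row 1 has {1,2,3,4,5,6,7,8}; col 4 has {1,2,3,4,5,6,7,8}; box has {1,2,3,4,5,6,7,8} → only 9 remains.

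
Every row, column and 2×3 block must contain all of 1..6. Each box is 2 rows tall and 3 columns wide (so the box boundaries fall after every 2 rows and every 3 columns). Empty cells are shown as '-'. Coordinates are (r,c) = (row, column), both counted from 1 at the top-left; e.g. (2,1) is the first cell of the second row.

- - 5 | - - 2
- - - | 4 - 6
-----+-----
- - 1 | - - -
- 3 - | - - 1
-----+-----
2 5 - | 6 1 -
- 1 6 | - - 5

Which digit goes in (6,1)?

3

(1,5) = 3 (sole candidate).
(2,2) = 2 (sole candidate).
(2,3) = 3 (sole candidate).
(2,5) = 5 (sole candidate).
(5,3) = 4 (sole candidate).
(5,6) = 3 (sole candidate).
(6,1) = 3: row 6 has {1,5,6}; col 1 has {2}; box has {1,2,4,5,6} → only 3 remains.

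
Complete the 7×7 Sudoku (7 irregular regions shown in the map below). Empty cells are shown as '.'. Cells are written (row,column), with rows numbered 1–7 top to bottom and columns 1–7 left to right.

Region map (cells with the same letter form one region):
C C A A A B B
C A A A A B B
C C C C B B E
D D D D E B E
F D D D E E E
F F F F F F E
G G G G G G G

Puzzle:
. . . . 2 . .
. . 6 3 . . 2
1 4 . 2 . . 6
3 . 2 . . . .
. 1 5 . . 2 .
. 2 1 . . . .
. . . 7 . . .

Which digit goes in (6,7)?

(7,1) = 2: in row 7, 2 can only go here (every other open cell in that row sees a 2).
(1,4) = 1: in column 4, 1 can only go here (every other open cell in that column sees a 1).
(2,6) = 1: in row 2, 1 can only go here (every other open cell in that row sees a 1).
(2,5) = 4: in row 2, 4 can only go here (every other open cell in that row sees a 4).
(1,3) = 7: row 1 has {1,2}; col 3 has {1,2,5,6}; region has {1,2,3,4,6} → only 7 remains.
(2,2) = 5: row 2 has {1,2,3,4,6}; col 2 has {1,2,4}; region has {1,2,3,4,6,7} → only 5 remains.
(3,3) = 3: row 3 has {1,2,4,6}; col 3 has {1,2,5,6,7}; region has {1,2,4} → only 3 remains.
(7,3) = 4: row 7 has {2,7}; col 3 has {1,2,3,5,6,7}; region has {2,7} → only 4 remains.
(1,2) = 6: row 1 has {1,2,7}; col 2 has {1,2,4,5}; region has {1,2,3,4} → only 6 remains.
(2,1) = 7: row 2 has {1,2,3,4,5,6}; col 1 has {1,2,3}; region has {1,2,3,4,6} → only 7 remains.
(4,2) = 7: row 4 has {2,3}; col 2 has {1,2,4,5,6}; region has {1,2,3,5} → only 7 remains.
(7,2) = 3: row 7 has {2,4,7}; col 2 has {1,2,4,5,6,7}; region has {2,4,7} → only 3 remains.
(1,1) = 5: row 1 has {1,2,6,7}; col 1 has {1,2,3,7}; region has {1,2,3,4,6,7} → only 5 remains.
(6,4) = 5: in column 4, 5 can only go here (every other open cell in that column sees a 5).
(4,6) = 6: in region B, 6 can only go here (every other open cell in that region sees a 6).
(4,4) = 4: row 4 has {2,3,6,7}; col 4 has {1,2,3,5,7}; region has {1,2,3,5,7} → only 4 remains.
(5,4) = 6: row 5 has {1,2,5}; col 4 has {1,2,3,4,5,7}; region has {1,2,3,4,5,7} → only 6 remains.
(7,6) = 5: row 7 has {2,3,4,7}; col 6 has {1,2,6}; region has {2,3,4,7} → only 5 remains.
(7,7) = 1: row 7 has {2,3,4,5,7}; col 7 has {2,6}; region has {2,3,4,5,7} → only 1 remains.
(3,6) = 7: row 3 has {1,2,3,4,6}; col 6 has {1,2,5,6}; region has {1,2,6} → only 7 remains.
(4,7) = 5: row 4 has {2,3,4,6,7}; col 7 has {1,2,6}; region has {2,6} → only 5 remains.
(5,1) = 4: row 5 has {1,2,5,6}; col 1 has {1,2,3,5,7}; region has {1,2,5} → only 4 remains.
(6,1) = 6: row 6 has {1,2,5}; col 1 has {1,2,3,4,5,7}; region has {1,2,4,5} → only 6 remains.
(6,6) = 3: row 6 has {1,2,5,6}; col 6 has {1,2,5,6,7}; region has {1,2,4,5,6} → only 3 remains.
(7,5) = 6: row 7 has {1,2,3,4,5,7}; col 5 has {2,4}; region has {1,2,3,4,5,7} → only 6 remains.
(1,6) = 4: row 1 has {1,2,5,6,7}; col 6 has {1,2,3,5,6,7}; region has {1,2,6,7} → only 4 remains.
(1,7) = 3: row 1 has {1,2,4,5,6,7}; col 7 has {1,2,5,6}; region has {1,2,4,6,7} → only 3 remains.
(3,5) = 5: row 3 has {1,2,3,4,6,7}; col 5 has {2,4,6}; region has {1,2,3,4,6,7} → only 5 remains.
(4,5) = 1: row 4 has {2,3,4,5,6,7}; col 5 has {2,4,5,6}; region has {2,5,6} → only 1 remains.
(5,7) = 7: row 5 has {1,2,4,5,6}; col 7 has {1,2,3,5,6}; region has {1,2,5,6} → only 7 remains.
(6,5) = 7: row 6 has {1,2,3,5,6}; col 5 has {1,2,4,5,6}; region has {1,2,3,4,5,6} → only 7 remains.
(6,7) = 4: row 6 has {1,2,3,5,6,7}; col 7 has {1,2,3,5,6,7}; region has {1,2,5,6,7} → only 4 remains.

4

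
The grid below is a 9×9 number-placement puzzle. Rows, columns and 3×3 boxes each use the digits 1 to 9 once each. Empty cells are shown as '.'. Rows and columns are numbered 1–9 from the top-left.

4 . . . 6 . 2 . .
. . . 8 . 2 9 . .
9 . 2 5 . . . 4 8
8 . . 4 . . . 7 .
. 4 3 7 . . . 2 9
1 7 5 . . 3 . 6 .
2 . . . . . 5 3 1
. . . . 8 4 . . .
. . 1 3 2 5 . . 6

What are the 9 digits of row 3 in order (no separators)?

r5c1 = 6: row 5 has {2,3,4,7,9}; col 1 has {1,2,4,8,9}; box has {1,3,4,5,7,8} → only 6 remains.
r6c5 = 9: row 6 has {1,3,5,6,7}; col 5 has {2,6,8}; box has {3,4,7} → only 9 remains.
r6c9 = 4: row 6 has {1,3,5,6,7,9}; col 9 has {1,6,8,9}; box has {2,6,7,9} → only 4 remains.
r7c5 = 7: row 7 has {1,2,3,5}; col 5 has {2,6,8,9}; box has {2,3,4,5,8} → only 7 remains.
r8c7 = 7: row 8 has {4,8}; col 7 has {2,5,9}; box has {1,3,5,6} → only 7 remains.
r8c8 = 9: row 8 has {4,7,8}; col 8 has {2,3,4,6,7}; box has {1,3,5,6,7} → only 9 remains.
r8c9 = 2: row 8 has {4,7,8,9}; col 9 has {1,4,6,8,9}; box has {1,3,5,6,7,9} → only 2 remains.
r9c1 = 7: row 9 has {1,2,3,5,6}; col 1 has {1,2,4,6,8,9}; box has {1,2} → only 7 remains.
r9c8 = 8: row 9 has {1,2,3,5,6,7}; col 8 has {2,3,4,6,7,9}; box has {1,2,3,5,6,7,9} → only 8 remains.
r4c3 = 9: row 4 has {4,7,8}; col 3 has {1,2,3,5}; box has {1,3,4,5,6,7,8} → only 9 remains.
r6c4 = 2: row 6 has {1,3,4,5,6,7,9}; col 4 has {3,4,5,7,8}; box has {3,4,7,9} → only 2 remains.
r6c7 = 8: row 6 has {1,2,3,4,5,6,7,9}; col 7 has {2,5,7,9}; box has {2,4,6,7,9} → only 8 remains.
r8c3 = 6: row 8 has {2,4,7,8,9}; col 3 has {1,2,3,5,9}; box has {1,2,7} → only 6 remains.
r8c4 = 1: row 8 has {2,4,6,7,8,9}; col 4 has {2,3,4,5,7,8}; box has {2,3,4,5,7,8} → only 1 remains.
r9c2 = 9: row 9 has {1,2,3,5,6,7,8}; col 2 has {4,7}; box has {1,2,6,7} → only 9 remains.
r9c7 = 4: row 9 has {1,2,3,5,6,7,8,9}; col 7 has {2,5,7,8,9}; box has {1,2,3,5,6,7,8,9} → only 4 remains.
r1c4 = 9: row 1 has {2,4,6}; col 4 has {1,2,3,4,5,7,8}; box has {2,5,6,8} → only 9 remains.
r2c3 = 7: row 2 has {2,8,9}; col 3 has {1,2,3,5,6,9}; box has {2,4,9} → only 7 remains.
r4c2 = 2: row 4 has {4,7,8,9}; col 2 has {4,7,9}; box has {1,3,4,5,6,7,8,9} → only 2 remains.
r5c7 = 1: row 5 has {2,3,4,6,7,9}; col 7 has {2,4,5,7,8,9}; box has {2,4,6,7,8,9} → only 1 remains.
r7c2 = 8: row 7 has {1,2,3,5,7}; col 2 has {2,4,7,9}; box has {1,2,6,7,9} → only 8 remains.
r7c3 = 4: row 7 has {1,2,3,5,7,8}; col 3 has {1,2,3,5,6,7,9}; box has {1,2,6,7,8,9} → only 4 remains.
r7c4 = 6: row 7 has {1,2,3,4,5,7,8}; col 4 has {1,2,3,4,5,7,8,9}; box has {1,2,3,4,5,7,8} → only 6 remains.
r7c6 = 9: row 7 has {1,2,3,4,5,6,7,8}; col 6 has {2,3,4,5}; box has {1,2,3,4,5,6,7,8} → only 9 remains.
r1c3 = 8: row 1 has {2,4,6,9}; col 3 has {1,2,3,4,5,6,7,9}; box has {2,4,7,9} → only 8 remains.
r4c7 = 3: row 4 has {2,4,7,8,9}; col 7 has {1,2,4,5,7,8,9}; box has {1,2,4,6,7,8,9} → only 3 remains.
r4c9 = 5: row 4 has {2,3,4,7,8,9}; col 9 has {1,2,4,6,8,9}; box has {1,2,3,4,6,7,8,9} → only 5 remains.
r5c5 = 5: row 5 has {1,2,3,4,6,7,9}; col 5 has {2,6,7,8,9}; box has {2,3,4,7,9} → only 5 remains.
r5c6 = 8: row 5 has {1,2,3,4,5,6,7,9}; col 6 has {2,3,4,5,9}; box has {2,3,4,5,7,9} → only 8 remains.
r2c9 = 3: row 2 has {2,7,8,9}; col 9 has {1,2,4,5,6,8,9}; box has {2,4,8,9} → only 3 remains.
r3c7 = 6: row 3 has {2,4,5,8,9}; col 7 has {1,2,3,4,5,7,8,9}; box has {2,3,4,8,9} → only 6 remains.
r4c5 = 1: row 4 has {2,3,4,5,7,8,9}; col 5 has {2,5,6,7,8,9}; box has {2,3,4,5,7,8,9} → only 1 remains.
r4c6 = 6: row 4 has {1,2,3,4,5,7,8,9}; col 6 has {2,3,4,5,8,9}; box has {1,2,3,4,5,7,8,9} → only 6 remains.
r1c9 = 7: row 1 has {2,4,6,8,9}; col 9 has {1,2,3,4,5,6,8,9}; box has {2,3,4,6,8,9} → only 7 remains.
r2c1 = 5: row 2 has {2,3,7,8,9}; col 1 has {1,2,4,6,7,8,9}; box has {2,4,7,8,9} → only 5 remains.
r2c5 = 4: row 2 has {2,3,5,7,8,9}; col 5 has {1,2,5,6,7,8,9}; box has {2,5,6,8,9} → only 4 remains.
r2c8 = 1: row 2 has {2,3,4,5,7,8,9}; col 8 has {2,3,4,6,7,8,9}; box has {2,3,4,6,7,8,9} → only 1 remains.
r3c5 = 3: row 3 has {2,4,5,6,8,9}; col 5 has {1,2,4,5,6,7,8,9}; box has {2,4,5,6,8,9} → only 3 remains.
r8c1 = 3: row 8 has {1,2,4,6,7,8,9}; col 1 has {1,2,4,5,6,7,8,9}; box has {1,2,4,6,7,8,9} → only 3 remains.
r8c2 = 5: row 8 has {1,2,3,4,6,7,8,9}; col 2 has {2,4,7,8,9}; box has {1,2,3,4,6,7,8,9} → only 5 remains.
r1c6 = 1: row 1 has {2,4,6,7,8,9}; col 6 has {2,3,4,5,6,8,9}; box has {2,3,4,5,6,8,9} → only 1 remains.
r1c8 = 5: row 1 has {1,2,4,6,7,8,9}; col 8 has {1,2,3,4,6,7,8,9}; box has {1,2,3,4,6,7,8,9} → only 5 remains.
r2c2 = 6: row 2 has {1,2,3,4,5,7,8,9}; col 2 has {2,4,5,7,8,9}; box has {2,4,5,7,8,9} → only 6 remains.
r3c2 = 1: row 3 has {2,3,4,5,6,8,9}; col 2 has {2,4,5,6,7,8,9}; box has {2,4,5,6,7,8,9} → only 1 remains.
r3c6 = 7: row 3 has {1,2,3,4,5,6,8,9}; col 6 has {1,2,3,4,5,6,8,9}; box has {1,2,3,4,5,6,8,9} → only 7 remains.

912537648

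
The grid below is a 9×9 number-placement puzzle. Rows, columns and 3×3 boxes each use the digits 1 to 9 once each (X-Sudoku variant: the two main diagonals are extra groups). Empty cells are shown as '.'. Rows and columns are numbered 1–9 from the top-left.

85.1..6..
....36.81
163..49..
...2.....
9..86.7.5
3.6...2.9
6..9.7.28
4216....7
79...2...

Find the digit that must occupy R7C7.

R1C6 = 9: row 1 has {1,5,6,8}; col 6 has {2,4,6,7}; box has {1,3,4,6} → only 9 remains.
R2C1 = 2: row 2 has {1,3,6,8}; col 1 has {1,3,4,6,7,8,9}; box has {1,3,5,6,8} → only 2 remains.
R3C9 = 2: row 3 has {1,3,4,6,9}; col 9 has {1,5,7,8,9}; box has {1,6,8,9} → only 2 remains.
R4C1 = 5: row 4 has {2}; col 1 has {1,2,3,4,6,7,8,9}; box has {3,6,9} → only 5 remains.
R7C2 = 3: row 7 has {2,6,7,8,9}; col 2 has {2,5,6,9}; box has {1,2,4,6,7,9} → only 3 remains.
R7C3 = 5: row 7 has {2,3,6,7,8,9}; col 3 has {1,3,6}; box has {1,2,3,4,6,7,9}; anti-diagonal has {2,6,7,8,9} → only 5 remains.
R9C3 = 8: row 9 has {2,7,9}; col 3 has {1,3,5,6}; box has {1,2,3,4,5,6,7,9} → only 8 remains.
R9C9 = 4: row 9 has {2,7,8,9}; col 9 has {1,2,5,7,8,9}; box has {2,7,8}; main diagonal has {2,3,6,8} → only 4 remains.
R1C9 = 3: row 1 has {1,5,6,8,9}; col 9 has {1,2,4,5,7,8,9}; box has {1,2,6,8,9}; anti-diagonal has {2,5,6,7,8,9} → only 3 remains.
R2C2 = 7: row 2 has {1,2,3,6,8}; col 2 has {2,3,5,6,9}; box has {1,2,3,5,6,8}; main diagonal has {2,3,4,6,8} → only 7 remains.
R2C4 = 5: row 2 has {1,2,3,6,7,8}; col 4 has {1,2,6,8,9}; box has {1,3,4,6,9} → only 5 remains.
R2C7 = 4: row 2 has {1,2,3,5,6,7,8}; col 7 has {2,6,7,9}; box has {1,2,3,6,8,9} → only 4 remains.
R3C4 = 7: row 3 has {1,2,3,4,6,9}; col 4 has {1,2,5,6,8,9}; box has {1,3,4,5,6,9} → only 7 remains.
R3C5 = 8: row 3 has {1,2,3,4,6,7,9}; col 5 has {3,6}; box has {1,3,4,5,6,7,9} → only 8 remains.
R3C8 = 5: row 3 has {1,2,3,4,6,7,8,9}; col 8 has {2,8}; box has {1,2,3,4,6,8,9} → only 5 remains.
R4C6 = 1: row 4 has {2,5}; col 6 has {2,4,6,7,9}; box has {2,6,8}; anti-diagonal has {2,3,5,6,7,8,9} → only 1 remains.
R4C9 = 6: row 4 has {1,2,5}; col 9 has {1,2,3,4,5,7,8,9}; box has {2,5,7,9} → only 6 remains.
R5C6 = 3: row 5 has {5,6,7,8,9}; col 6 has {1,2,4,6,7,9}; box has {1,2,6,8} → only 3 remains.
R6C4 = 4: row 6 has {2,3,6,9}; col 4 has {1,2,5,6,7,8,9}; box has {1,2,3,6,8}; anti-diagonal has {1,2,3,5,6,7,8,9} → only 4 remains.
R6C6 = 5: row 6 has {2,3,4,6,9}; col 6 has {1,2,3,4,6,7,9}; box has {1,2,3,4,6,8}; main diagonal has {2,3,4,6,7,8} → only 5 remains.
R6C8 = 1: row 6 has {2,3,4,5,6,9}; col 8 has {2,5,8}; box has {2,5,6,7,9} → only 1 remains.
R7C7 = 1: row 7 has {2,3,5,6,7,8,9}; col 7 has {2,4,6,7,9}; box has {2,4,7,8}; main diagonal has {2,3,4,5,6,7,8} → only 1 remains.

1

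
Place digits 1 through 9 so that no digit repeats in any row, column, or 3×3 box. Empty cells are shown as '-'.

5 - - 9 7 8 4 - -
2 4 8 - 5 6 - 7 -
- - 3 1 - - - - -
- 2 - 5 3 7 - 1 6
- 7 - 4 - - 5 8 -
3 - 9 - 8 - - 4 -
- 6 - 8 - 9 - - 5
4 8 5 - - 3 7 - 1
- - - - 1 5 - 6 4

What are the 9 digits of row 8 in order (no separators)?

R1C2 = 1: row 1 has {4,5,7,8,9}; col 2 has {2,4,6,7,8}; box has {2,3,4,5,8} → only 1 remains.
R1C3 = 6: row 1 has {1,4,5,7,8,9}; col 3 has {3,5,8,9}; box has {1,2,3,4,5,8} → only 6 remains.
R2C4 = 3: row 2 has {2,4,5,6,7,8}; col 4 has {1,4,5,8,9}; box has {1,5,6,7,8,9} → only 3 remains.
R2C9 = 9: row 2 has {2,3,4,5,6,7,8}; col 9 has {1,4,5,6}; box has {4,7} → only 9 remains.
R3C2 = 9: row 3 has {1,3}; col 2 has {1,2,4,6,7,8}; box has {1,2,3,4,5,6,8} → only 9 remains.
R4C1 = 8: row 4 has {1,2,3,5,6,7}; col 1 has {2,3,4,5}; box has {2,3,7,9} → only 8 remains.
R4C3 = 4: row 4 has {1,2,3,5,6,7,8}; col 3 has {3,5,6,8,9}; box has {2,3,7,8,9} → only 4 remains.
R4C7 = 9: row 4 has {1,2,3,4,5,6,7,8}; col 7 has {4,5,7}; box has {1,4,5,6,8} → only 9 remains.
R5C3 = 1: row 5 has {4,5,7,8}; col 3 has {3,4,5,6,8,9}; box has {2,3,4,7,8,9} → only 1 remains.
R5C6 = 2: row 5 has {1,4,5,7,8}; col 6 has {3,5,6,7,8,9}; box has {3,4,5,7,8} → only 2 remains.
R5C9 = 3: row 5 has {1,2,4,5,7,8}; col 9 has {1,4,5,6,9}; box has {1,4,5,6,8,9} → only 3 remains.
R6C2 = 5: row 6 has {3,4,8,9}; col 2 has {1,2,4,6,7,8,9}; box has {1,2,3,4,7,8,9} → only 5 remains.
R6C4 = 6: row 6 has {3,4,5,8,9}; col 4 has {1,3,4,5,8,9}; box has {2,3,4,5,7,8} → only 6 remains.
R6C6 = 1: row 6 has {3,4,5,6,8,9}; col 6 has {2,3,5,6,7,8,9}; box has {2,3,4,5,6,7,8} → only 1 remains.
R6C7 = 2: row 6 has {1,3,4,5,6,8,9}; col 7 has {4,5,7,9}; box has {1,3,4,5,6,8,9} → only 2 remains.
R6C9 = 7: row 6 has {1,2,3,4,5,6,8,9}; col 9 has {1,3,4,5,6,9}; box has {1,2,3,4,5,6,8,9} → only 7 remains.
R7C7 = 3: row 7 has {5,6,8,9}; col 7 has {2,4,5,7,9}; box has {1,4,5,6,7} → only 3 remains.
R7C8 = 2: row 7 has {3,5,6,8,9}; col 8 has {1,4,6,7,8}; box has {1,3,4,5,6,7} → only 2 remains.
R8C4 = 2: row 8 has {1,3,4,5,7,8}; col 4 has {1,3,4,5,6,8,9}; box has {1,3,5,8,9} → only 2 remains.
R8C5 = 6: row 8 has {1,2,3,4,5,7,8}; col 5 has {1,3,5,7,8}; box has {1,2,3,5,8,9} → only 6 remains.
R8C8 = 9: row 8 has {1,2,3,4,5,6,7,8}; col 8 has {1,2,4,6,7,8}; box has {1,2,3,4,5,6,7} → only 9 remains.

485263791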